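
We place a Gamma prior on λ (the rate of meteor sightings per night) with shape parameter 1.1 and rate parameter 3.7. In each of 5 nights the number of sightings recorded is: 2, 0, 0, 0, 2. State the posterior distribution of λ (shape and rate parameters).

Posterior: Gamma(shape=5.1, rate=8.7)

The Poisson likelihood adds the total count to the shape and the number of exposure periods to the rate. Here ∑xᵢ = 4 and n = 5, so shape 1.1→5.1 and rate 3.7→8.7.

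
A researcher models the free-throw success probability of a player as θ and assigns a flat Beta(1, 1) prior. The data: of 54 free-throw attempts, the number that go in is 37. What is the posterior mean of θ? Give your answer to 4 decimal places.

Posterior mean ≈ 0.6786

Observing 37 successes and 17 failures updates Beta(1, 1) by adding the success and failure counts to the two shape parameters: α = 1+37 = 38, β = 1+17 = 18.
Posterior mean = α/(α+β) = 38/56 = 0.6786.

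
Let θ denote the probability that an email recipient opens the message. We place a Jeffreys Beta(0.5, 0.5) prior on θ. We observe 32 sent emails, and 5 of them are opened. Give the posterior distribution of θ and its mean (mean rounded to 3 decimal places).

Observing 5 successes and 27 failures updates Beta(0.5, 0.5) by adding the success and failure counts to the two shape parameters: α = 0.5+5 = 5.5, β = 0.5+27 = 27.5.
E[θ | data] = 5.5/(5.5+27.5) = 0.167.

Posterior: Beta(5.5, 27.5); mean ≈ 0.167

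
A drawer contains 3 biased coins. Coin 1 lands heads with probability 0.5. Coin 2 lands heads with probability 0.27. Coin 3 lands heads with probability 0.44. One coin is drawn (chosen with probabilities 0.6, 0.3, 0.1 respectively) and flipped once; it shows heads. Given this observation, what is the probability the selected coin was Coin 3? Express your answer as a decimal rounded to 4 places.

Posterior probability ≈ 0.1035

P(heads|C1) = 0.5; P(heads|C2) = 0.27; P(heads|C3) = 0.44.
Prior × likelihood for each source: 0.6·0.5=0.3000, 0.3·0.27=0.08100, 0.1·0.44=0.04400. Summing gives P(heads) = 0.42500.
P(Coin 3 | heads) = 0.04400 / 0.42500 = 0.1035.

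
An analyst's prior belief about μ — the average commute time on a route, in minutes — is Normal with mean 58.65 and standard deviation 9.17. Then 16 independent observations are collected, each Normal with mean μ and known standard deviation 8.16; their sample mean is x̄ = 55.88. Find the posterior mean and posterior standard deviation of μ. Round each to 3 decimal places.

Prior precision 1/τ₀² = 1/9.17² = 0.0118922; data precision n/σ² = 16/8.16² = 0.240292.
Posterior precision = 0.0118922 + 0.240292 = 0.252184, giving posterior SD = 1/√0.252184 = 1.991.
Posterior mean = (0.0118922·58.65 + 0.240292·55.88) / 0.252184 = 56.011.

Posterior mean ≈ 56.011; posterior SD ≈ 1.991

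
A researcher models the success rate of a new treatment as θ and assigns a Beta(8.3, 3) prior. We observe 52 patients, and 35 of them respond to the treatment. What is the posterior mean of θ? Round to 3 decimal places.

Posterior mean ≈ 0.684

Observing 35 successes and 17 failures updates Beta(8.3, 3) by adding the success and failure counts to the two shape parameters: α = 8.3+35 = 43.3, β = 3+17 = 20.
E[θ | data] = 43.3/(43.3+20) = 0.684.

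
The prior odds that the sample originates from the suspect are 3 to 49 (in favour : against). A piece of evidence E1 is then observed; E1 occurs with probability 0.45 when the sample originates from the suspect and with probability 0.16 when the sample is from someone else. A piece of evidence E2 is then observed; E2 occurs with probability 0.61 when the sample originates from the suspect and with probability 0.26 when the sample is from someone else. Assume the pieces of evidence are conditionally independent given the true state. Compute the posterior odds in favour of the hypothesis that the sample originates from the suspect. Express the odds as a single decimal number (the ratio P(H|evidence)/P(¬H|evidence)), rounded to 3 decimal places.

Prior odds = 3/49 = 0.061224.
Likelihood ratio for E1 = 0.45/0.16 = 2.8125.
Likelihood ratio for E2 = 0.61/0.26 = 2.3462.
Posterior odds = prior odds × LR₁ × LR₂ = 0.40399.

Posterior odds ≈ 0.404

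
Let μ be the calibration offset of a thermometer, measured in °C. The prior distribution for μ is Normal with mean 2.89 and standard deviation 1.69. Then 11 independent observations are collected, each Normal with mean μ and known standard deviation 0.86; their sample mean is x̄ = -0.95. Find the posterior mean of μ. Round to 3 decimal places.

With known σ, the Normal prior is conjugate. Weight on the data is w = (n/σ²)/(n/σ² + 1/τ₀²) = 14.8729/(14.8729+0.350128) = 0.97700.
Posterior mean = w·x̄ + (1−w)·μ₀ = 0.97700·-0.95 + 0.023000·2.89 = -0.862.

Posterior mean ≈ -0.862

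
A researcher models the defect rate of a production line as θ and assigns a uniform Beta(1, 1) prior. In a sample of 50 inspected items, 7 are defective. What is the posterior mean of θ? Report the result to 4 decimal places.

Observing 7 successes and 43 failures updates Beta(1, 1) by adding the success and failure counts to the two shape parameters: α = 1+7 = 8, β = 1+43 = 44.
Posterior mean = α/(α+β) = 8/52 = 0.1538.

Posterior mean ≈ 0.1538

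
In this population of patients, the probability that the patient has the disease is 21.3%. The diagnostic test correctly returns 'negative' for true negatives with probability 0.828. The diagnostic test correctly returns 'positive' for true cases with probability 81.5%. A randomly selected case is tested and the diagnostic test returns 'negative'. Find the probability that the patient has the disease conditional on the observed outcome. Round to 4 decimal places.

Let H be the event that the patient has the disease. P(H) = 0.213, so P(¬H) = 0.787. With E the 'negative' result, P(E|H) = 0.185 and P(E|¬H) = 0.828.
P(E) = 0.185·0.213 + 0.828·0.787 = 0.039405 + 0.65164 = 0.69104.
By Bayes' theorem, P(H|E) = 0.039405 / 0.69104 = 0.0570.

P(H | E) ≈ 0.0570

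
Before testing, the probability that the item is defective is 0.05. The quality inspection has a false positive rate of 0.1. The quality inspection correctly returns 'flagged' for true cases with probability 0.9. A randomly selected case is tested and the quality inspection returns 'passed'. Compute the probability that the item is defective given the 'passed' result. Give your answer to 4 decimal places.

P(H | E) ≈ 0.0058

Write H for 'the item is defective'. Prior odds H:¬H = 0.05/0.95 = 0.052632. For the 'passed' outcome, the likelihood ratio is 0.1/0.9 = 0.11111.
Posterior odds = 0.052632 × 0.11111 = 0.0058480, so P(H|E) = 0.0058480/(1+0.0058480) = 0.0058.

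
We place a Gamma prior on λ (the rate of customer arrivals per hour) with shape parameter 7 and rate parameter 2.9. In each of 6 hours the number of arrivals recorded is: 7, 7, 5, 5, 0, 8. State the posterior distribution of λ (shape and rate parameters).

Total count ∑xᵢ = 32 over n = 6 hours.
Gamma is conjugate to the Poisson likelihood: posterior is Gamma(shape = 7+32 = 39, rate = 2.9+6 = 8.9).

Posterior: Gamma(shape=39, rate=8.9)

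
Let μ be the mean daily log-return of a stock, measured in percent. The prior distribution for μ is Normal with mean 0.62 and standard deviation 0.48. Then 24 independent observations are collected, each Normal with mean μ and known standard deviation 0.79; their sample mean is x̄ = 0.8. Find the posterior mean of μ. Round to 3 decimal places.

Posterior mean ≈ 0.782

With known σ, the Normal prior is conjugate. Weight on the data is w = (n/σ²)/(n/σ² + 1/τ₀²) = 38.4554/(38.4554+4.34028) = 0.89858.
Posterior mean = w·x̄ + (1−w)·μ₀ = 0.89858·0.8 + 0.10142·0.62 = 0.782.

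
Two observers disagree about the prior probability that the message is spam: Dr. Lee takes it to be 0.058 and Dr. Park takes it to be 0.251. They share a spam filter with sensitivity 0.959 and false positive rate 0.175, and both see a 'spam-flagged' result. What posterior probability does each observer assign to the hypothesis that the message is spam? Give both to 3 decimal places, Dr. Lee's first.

Dr. Lee: 0.252; Dr. Park: 0.647

The likelihood ratio for a 'spam-flagged' result is 0.959/0.175 = 5.4800.
Dr. Lee: prior odds 0.058/0.942 = 0.061571; posterior odds 0.33741; posterior probability 0.252.
Dr. Park: prior odds 0.251/0.749 = 0.33511; posterior odds 1.8364; posterior probability 0.647.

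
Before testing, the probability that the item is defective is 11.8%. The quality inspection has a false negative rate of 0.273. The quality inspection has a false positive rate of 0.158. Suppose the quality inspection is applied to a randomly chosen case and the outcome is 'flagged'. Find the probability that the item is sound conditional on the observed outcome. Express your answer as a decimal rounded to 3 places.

Write H for 'the item is defective'. Prior odds H:¬H = 0.118/0.882 = 0.13379. For the 'flagged' outcome, the likelihood ratio is 0.727/0.158 = 4.6013.
Posterior odds = 0.13379 × 4.6013 = 0.61559, so P(H|E) = 0.61559/(1+0.61559) = 0.381. Then P(¬H|E) = 1 − 0.381 = 0.619.

P(¬H | E) ≈ 0.619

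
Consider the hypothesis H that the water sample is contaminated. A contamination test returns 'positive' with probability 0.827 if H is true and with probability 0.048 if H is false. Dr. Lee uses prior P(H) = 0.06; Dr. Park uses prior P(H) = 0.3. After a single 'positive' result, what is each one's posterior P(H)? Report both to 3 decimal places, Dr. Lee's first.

Dr. Lee: 0.524; Dr. Park: 0.881

P('+'|H) = 0.827, P('+'|¬H) = 0.048.
Dr. Lee: numerator 0.827·0.06 = 0.049620; evidence = 0.049620+0.048·0.94 = 0.094740; posterior = 0.524.
Dr. Park: numerator 0.827·0.3 = 0.24810; evidence = 0.24810+0.048·0.7 = 0.28170; posterior = 0.881.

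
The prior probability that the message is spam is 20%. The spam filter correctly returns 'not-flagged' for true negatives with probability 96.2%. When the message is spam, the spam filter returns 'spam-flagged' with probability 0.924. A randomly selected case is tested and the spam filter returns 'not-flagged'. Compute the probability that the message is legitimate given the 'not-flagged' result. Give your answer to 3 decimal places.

Let H be the event that the message is spam. P(H) = 0.2, so P(¬H) = 0.8. With E the 'not-flagged' result, P(E|H) = 0.076 and P(E|¬H) = 0.962.
P(E) = 0.076·0.2 + 0.962·0.8 = 0.015200 + 0.76960 = 0.78480.
By Bayes' theorem, P(H|E) = 0.015200 / 0.78480 = 0.019. Hence P(¬H|E) = 1 − 0.019 = 0.981.

P(¬H | E) ≈ 0.981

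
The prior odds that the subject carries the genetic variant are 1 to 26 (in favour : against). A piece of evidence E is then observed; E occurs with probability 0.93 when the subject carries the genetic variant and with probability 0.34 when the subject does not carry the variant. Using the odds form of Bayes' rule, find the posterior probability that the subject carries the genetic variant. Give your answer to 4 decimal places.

Prior odds = 1/26 = 0.038462. In log-odds, ln(0.038462) = -3.2581.
Add log likelihood ratio: ln(2.7353) = 1.0062.
Posterior log-odds = -2.2519, so posterior odds = exp(-2.2519) = 0.10520. Converting, P(H|E) = 0.10520/1.1052 = 0.0952.

Posterior probability ≈ 0.0952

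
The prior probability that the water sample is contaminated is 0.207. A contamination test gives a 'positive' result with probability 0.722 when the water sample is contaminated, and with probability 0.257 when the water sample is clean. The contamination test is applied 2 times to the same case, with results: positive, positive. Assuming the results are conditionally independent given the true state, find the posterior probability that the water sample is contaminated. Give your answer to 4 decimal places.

Let H be the event that the water sample is contaminated; start with P(H) = 0.207. P('positive'|H) = 0.722, P('positive'|¬H) = 0.257.
Update on result 1 ('positive'): P(H) ← 0.722·0.2070 / (0.722·0.2070 + 0.257·0.7930) = 0.14945/0.35325 = 0.4231.
Update on result 2 ('positive'): P(H) ← 0.722·0.4231 / (0.722·0.4231 + 0.257·0.5769) = 0.30546/0.45373 = 0.6732.

Posterior P(H) ≈ 0.6732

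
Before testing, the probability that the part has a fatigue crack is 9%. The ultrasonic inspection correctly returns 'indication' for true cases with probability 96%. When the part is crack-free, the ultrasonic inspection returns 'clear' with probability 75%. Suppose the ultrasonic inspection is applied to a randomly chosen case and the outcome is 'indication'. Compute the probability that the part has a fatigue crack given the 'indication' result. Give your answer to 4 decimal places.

P(H | E) ≈ 0.2752

Let H be the event that the part has a fatigue crack. P(H) = 0.09, so P(¬H) = 0.91. With E the 'indication' result, P(E|H) = 0.96 and P(E|¬H) = 0.25.
P(E) = 0.96·0.09 + 0.25·0.91 = 0.086400 + 0.22750 = 0.31390.
By Bayes' theorem, P(H|E) = 0.086400 / 0.31390 = 0.2752.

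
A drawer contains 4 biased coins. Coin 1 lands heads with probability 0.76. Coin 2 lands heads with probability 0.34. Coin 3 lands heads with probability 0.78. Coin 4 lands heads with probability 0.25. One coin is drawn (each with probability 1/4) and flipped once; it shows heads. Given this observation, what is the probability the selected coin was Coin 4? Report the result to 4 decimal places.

Posterior probability ≈ 0.1174

P(heads|C1) = 0.76; P(heads|C2) = 0.34; P(heads|C3) = 0.78; P(heads|C4) = 0.25.
Prior × likelihood for each source: 0.25·0.76=0.1900, 0.25·0.34=0.08500, 0.25·0.78=0.1950, 0.25·0.25=0.06250. Summing gives P(heads) = 0.53250.
P(Coin 4 | heads) = 0.06250 / 0.53250 = 0.1174.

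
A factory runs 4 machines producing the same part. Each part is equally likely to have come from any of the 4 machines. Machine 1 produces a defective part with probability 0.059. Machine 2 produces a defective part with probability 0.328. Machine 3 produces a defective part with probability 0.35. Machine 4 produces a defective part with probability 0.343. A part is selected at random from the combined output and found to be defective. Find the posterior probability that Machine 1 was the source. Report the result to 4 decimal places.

Posterior probability ≈ 0.0546

Tabulate prior·likelihood by source: [1] prior 0.25, lik 0.059, product 0.01475; [2] prior 0.25, lik 0.328, product 0.08200; [3] prior 0.25, lik 0.35, product 0.08750; [4] prior 0.25, lik 0.343, product 0.08575.
Normalizing constant = 0.27000; the posterior for Machine 1 is its product over the sum, 0.01475/0.27000 = 0.0546.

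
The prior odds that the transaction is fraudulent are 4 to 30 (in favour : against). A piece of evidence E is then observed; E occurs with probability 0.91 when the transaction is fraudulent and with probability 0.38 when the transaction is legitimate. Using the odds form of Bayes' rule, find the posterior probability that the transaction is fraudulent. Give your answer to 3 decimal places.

Posterior probability ≈ 0.242

Prior odds = 4/30 = 0.13333.
Likelihood ratio for E = 0.91/0.38 = 2.3947.
Posterior odds = prior odds × LR = 0.31930.
Posterior probability = odds/(1+odds) = 0.31930/1.3193 = 0.242.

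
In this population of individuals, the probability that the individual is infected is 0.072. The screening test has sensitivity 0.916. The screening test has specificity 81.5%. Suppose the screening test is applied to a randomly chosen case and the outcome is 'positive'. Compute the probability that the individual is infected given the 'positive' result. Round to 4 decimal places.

P(H | E) ≈ 0.2775

Write H for 'the individual is infected'. Prior odds H:¬H = 0.072/0.928 = 0.077586. For the 'positive' outcome, the likelihood ratio is 0.916/0.185 = 4.9514.
Posterior odds = 0.077586 × 4.9514 = 0.38416, so P(H|E) = 0.38416/(1+0.38416) = 0.2775.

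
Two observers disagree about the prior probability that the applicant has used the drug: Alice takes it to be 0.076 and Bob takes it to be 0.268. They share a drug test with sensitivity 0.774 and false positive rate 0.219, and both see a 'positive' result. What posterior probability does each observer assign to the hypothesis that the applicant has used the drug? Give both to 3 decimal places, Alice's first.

Alice: 0.225; Bob: 0.564

P('+'|H) = 0.774, P('+'|¬H) = 0.219.
Alice: numerator 0.774·0.076 = 0.058824; evidence = 0.058824+0.219·0.924 = 0.26118; posterior = 0.225.
Bob: numerator 0.774·0.268 = 0.20743; evidence = 0.20743+0.219·0.732 = 0.36774; posterior = 0.564.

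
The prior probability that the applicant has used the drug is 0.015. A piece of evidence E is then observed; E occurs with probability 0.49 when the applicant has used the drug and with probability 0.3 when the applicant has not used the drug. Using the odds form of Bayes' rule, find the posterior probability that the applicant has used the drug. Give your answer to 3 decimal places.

Posterior probability ≈ 0.024

Prior odds = 0.015/(1−0.015) = 0.015228. In log-odds, ln(0.015228) = -4.1846.
Add log likelihood ratio: ln(1.6333) = 0.49062.
Posterior log-odds = -3.6940, so posterior odds = exp(-3.6940) = 0.024873. Converting, P(H|E) = 0.024873/1.0249 = 0.024.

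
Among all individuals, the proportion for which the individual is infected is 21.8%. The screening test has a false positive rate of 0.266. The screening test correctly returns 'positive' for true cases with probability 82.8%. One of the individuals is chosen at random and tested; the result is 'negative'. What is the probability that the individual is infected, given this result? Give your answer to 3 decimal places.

P(H | E) ≈ 0.061

Let H be the event that the individual is infected. P(H) = 0.218, so P(¬H) = 0.782. With E the 'negative' result, P(E|H) = 0.172 and P(E|¬H) = 0.734.
P(E) = 0.172·0.218 + 0.734·0.782 = 0.037496 + 0.57399 = 0.61148.
By Bayes' theorem, P(H|E) = 0.037496 / 0.61148 = 0.061.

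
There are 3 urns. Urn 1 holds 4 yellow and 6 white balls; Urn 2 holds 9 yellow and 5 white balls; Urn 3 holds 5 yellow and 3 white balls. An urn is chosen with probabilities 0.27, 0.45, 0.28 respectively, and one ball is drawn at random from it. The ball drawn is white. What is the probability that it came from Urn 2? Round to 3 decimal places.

Tabulate prior·likelihood by source: [1] prior 0.27, lik 0.6, product 0.1620; [2] prior 0.45, lik 0.3571, product 0.1607; [3] prior 0.28, lik 0.375, product 0.1050.
Normalizing constant = 0.42771; the posterior for Urn 2 is its product over the sum, 0.1607/0.42771 = 0.376.

Posterior probability ≈ 0.376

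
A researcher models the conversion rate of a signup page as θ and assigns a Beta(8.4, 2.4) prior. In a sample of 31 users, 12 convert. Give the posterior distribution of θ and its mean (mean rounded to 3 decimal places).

The binomial likelihood is conjugate to the Beta prior: with 12 successes and 19 failures, the posterior is Beta(8.4+12, 2.4+19) = Beta(20.4, 21.4).
Posterior mean = α/(α+β) = 20.4/41.8 = 0.488.

Posterior: Beta(20.4, 21.4); mean ≈ 0.488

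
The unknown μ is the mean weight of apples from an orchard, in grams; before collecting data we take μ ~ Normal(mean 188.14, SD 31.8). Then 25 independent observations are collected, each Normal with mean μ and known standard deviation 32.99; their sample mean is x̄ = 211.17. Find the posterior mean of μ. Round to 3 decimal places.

With known σ, the Normal prior is conjugate. Weight on the data is w = (n/σ²)/(n/σ² + 1/τ₀²) = 0.0229708/(0.0229708+0.00098888) = 0.95873.
Posterior mean = w·x̄ + (1−w)·μ₀ = 0.95873·211.17 + 0.041273·188.14 = 210.219.

Posterior mean ≈ 210.219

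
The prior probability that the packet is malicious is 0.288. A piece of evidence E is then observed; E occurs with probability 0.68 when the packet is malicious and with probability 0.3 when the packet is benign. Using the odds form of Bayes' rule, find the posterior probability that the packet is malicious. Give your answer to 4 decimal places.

Prior odds = 0.288/(1−0.288) = 0.40449. In log-odds, ln(0.40449) = -0.90512.
Add log likelihood ratio: ln(2.2667) = 0.81831.
Posterior log-odds = -0.086807, so posterior odds = exp(-0.086807) = 0.91685. Converting, P(H|E) = 0.91685/1.9169 = 0.4783.

Posterior probability ≈ 0.4783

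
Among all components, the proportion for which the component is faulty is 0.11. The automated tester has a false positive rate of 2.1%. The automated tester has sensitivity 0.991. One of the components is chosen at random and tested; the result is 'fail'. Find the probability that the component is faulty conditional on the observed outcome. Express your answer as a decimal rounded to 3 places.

Write H for 'the component is faulty'. Prior odds H:¬H = 0.11/0.89 = 0.12360. For the 'fail' outcome, the likelihood ratio is 0.991/0.021 = 47.190.
Posterior odds = 0.12360 × 47.190 = 5.8325, so P(H|E) = 5.8325/(1+5.8325) = 0.854.

P(H | E) ≈ 0.854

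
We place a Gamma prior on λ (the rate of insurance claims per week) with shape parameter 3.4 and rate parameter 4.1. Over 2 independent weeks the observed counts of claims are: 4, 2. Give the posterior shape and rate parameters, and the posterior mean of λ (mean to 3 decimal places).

Posterior: Gamma(shape=9.4, rate=6.1); mean ≈ 1.541

The Poisson likelihood adds the total count to the shape and the number of exposure periods to the rate. Here ∑xᵢ = 6 and n = 2, so shape 3.4→9.4 and rate 4.1→6.1.
E[λ | data] = 9.4/6.1 = 1.541.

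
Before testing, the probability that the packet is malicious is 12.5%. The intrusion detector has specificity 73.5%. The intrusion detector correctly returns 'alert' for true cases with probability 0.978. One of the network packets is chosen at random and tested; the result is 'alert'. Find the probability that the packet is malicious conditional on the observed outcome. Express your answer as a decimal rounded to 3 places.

Write H for 'the packet is malicious'. Prior odds H:¬H = 0.125/0.875 = 0.14286. For the 'alert' outcome, the likelihood ratio is 0.978/0.265 = 3.6906.
Posterior odds = 0.14286 × 3.6906 = 0.52722, so P(H|E) = 0.52722/(1+0.52722) = 0.345.

P(H | E) ≈ 0.345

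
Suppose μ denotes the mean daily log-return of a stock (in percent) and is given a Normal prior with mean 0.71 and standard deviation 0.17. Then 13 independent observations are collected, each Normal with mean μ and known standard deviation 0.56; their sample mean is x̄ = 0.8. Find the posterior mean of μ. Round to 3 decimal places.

Posterior mean ≈ 0.759

Prior precision 1/τ₀² = 1/0.17² = 34.6021; data precision n/σ² = 13/0.56² = 41.4541.
Posterior precision = 34.6021 + 41.4541 = 76.0562.
Posterior mean = (34.6021·0.71 + 41.4541·0.8) / 76.0562 = 0.759.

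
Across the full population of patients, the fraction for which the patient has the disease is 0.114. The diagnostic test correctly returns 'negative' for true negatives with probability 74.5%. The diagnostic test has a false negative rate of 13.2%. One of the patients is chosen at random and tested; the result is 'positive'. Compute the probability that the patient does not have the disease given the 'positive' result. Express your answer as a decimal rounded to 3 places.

P(¬H | E) ≈ 0.695

Write H for 'the patient has the disease'. Prior odds H:¬H = 0.114/0.886 = 0.12867. For the 'positive' outcome, the likelihood ratio is 0.868/0.255 = 3.4039.
Posterior odds = 0.12867 × 3.4039 = 0.43798, so P(H|E) = 0.43798/(1+0.43798) = 0.305. Then P(¬H|E) = 1 − 0.305 = 0.695.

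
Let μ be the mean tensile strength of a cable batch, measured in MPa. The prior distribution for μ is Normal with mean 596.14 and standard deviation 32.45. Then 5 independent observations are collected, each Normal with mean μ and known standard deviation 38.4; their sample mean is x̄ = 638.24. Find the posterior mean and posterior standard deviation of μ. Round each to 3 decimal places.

Prior precision 1/τ₀² = 1/32.45² = 0.00094967; data precision n/σ² = 5/38.4² = 0.00339084.
Posterior precision = 0.00094967 + 0.00339084 = 0.00434051, giving posterior SD = 1/√0.00434051 = 15.179.
Posterior mean = (0.00094967·596.14 + 0.00339084·638.24) / 0.00434051 = 629.029.

Posterior mean ≈ 629.029; posterior SD ≈ 15.179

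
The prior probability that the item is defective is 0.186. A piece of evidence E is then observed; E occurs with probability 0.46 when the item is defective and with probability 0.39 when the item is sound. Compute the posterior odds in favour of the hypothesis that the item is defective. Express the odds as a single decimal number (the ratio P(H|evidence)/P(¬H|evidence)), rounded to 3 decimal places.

Posterior odds ≈ 0.270

Prior odds = 0.186/(1−0.186) = 0.22850. In log-odds, ln(0.22850) = -1.4762.
Add log likelihood ratio: ln(1.1795) = 0.16508.
Posterior log-odds = -1.3111, so posterior odds = exp(-1.3111) = 0.26951.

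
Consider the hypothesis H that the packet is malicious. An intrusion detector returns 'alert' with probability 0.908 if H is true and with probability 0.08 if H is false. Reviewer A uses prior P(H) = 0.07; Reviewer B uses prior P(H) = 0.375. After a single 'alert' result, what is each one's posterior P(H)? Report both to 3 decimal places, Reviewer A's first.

P('+'|H) = 0.908, P('+'|¬H) = 0.08.
Reviewer A: numerator 0.908·0.07 = 0.063560; evidence = 0.063560+0.08·0.93 = 0.13796; posterior = 0.461.
Reviewer B: numerator 0.908·0.375 = 0.34050; evidence = 0.34050+0.08·0.625 = 0.39050; posterior = 0.872.

Reviewer A: 0.461; Reviewer B: 0.872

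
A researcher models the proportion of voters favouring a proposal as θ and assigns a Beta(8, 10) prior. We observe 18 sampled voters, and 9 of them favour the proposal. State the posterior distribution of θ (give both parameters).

Posterior: Beta(17, 19)

Observing 9 successes and 9 failures updates Beta(8, 10) by adding the success and failure counts to the two shape parameters: α = 8+9 = 17, β = 10+9 = 19.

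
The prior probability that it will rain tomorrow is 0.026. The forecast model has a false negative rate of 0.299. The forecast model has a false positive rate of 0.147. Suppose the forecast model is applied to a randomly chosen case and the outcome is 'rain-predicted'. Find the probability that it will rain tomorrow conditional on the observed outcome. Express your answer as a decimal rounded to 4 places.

Write H for 'it will rain tomorrow'. Prior odds H:¬H = 0.026/0.974 = 0.026694. For the 'rain-predicted' outcome, the likelihood ratio is 0.701/0.147 = 4.7687.
Posterior odds = 0.026694 × 4.7687 = 0.12730, so P(H|E) = 0.12730/(1+0.12730) = 0.1129.

P(H | E) ≈ 0.1129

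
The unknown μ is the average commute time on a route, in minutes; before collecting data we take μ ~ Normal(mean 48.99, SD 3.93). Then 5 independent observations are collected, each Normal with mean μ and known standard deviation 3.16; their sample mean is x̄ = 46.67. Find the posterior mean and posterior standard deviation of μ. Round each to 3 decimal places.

With known σ, the Normal prior is conjugate. Weight on the data is w = (n/σ²)/(n/σ² + 1/τ₀²) = 0.500721/(0.500721+0.0647463) = 0.88550.
Posterior mean = w·x̄ + (1−w)·μ₀ = 0.88550·46.67 + 0.11450·48.99 = 46.936. Posterior variance = 1/(0.500721+0.0647463) = 1.76845, so SD = 1.330.

Posterior mean ≈ 46.936; posterior SD ≈ 1.330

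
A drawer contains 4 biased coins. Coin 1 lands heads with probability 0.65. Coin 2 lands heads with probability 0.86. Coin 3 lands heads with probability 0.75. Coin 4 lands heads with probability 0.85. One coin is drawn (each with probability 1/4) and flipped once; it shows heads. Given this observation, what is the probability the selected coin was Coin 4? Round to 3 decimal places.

Posterior probability ≈ 0.273

P(heads|C1) = 0.65; P(heads|C2) = 0.86; P(heads|C3) = 0.75; P(heads|C4) = 0.85.
Prior × likelihood for each source: 0.25·0.65=0.1625, 0.25·0.86=0.2150, 0.25·0.75=0.1875, 0.25·0.85=0.2125. Summing gives P(heads) = 0.77750.
P(Coin 4 | heads) = 0.2125 / 0.77750 = 0.273.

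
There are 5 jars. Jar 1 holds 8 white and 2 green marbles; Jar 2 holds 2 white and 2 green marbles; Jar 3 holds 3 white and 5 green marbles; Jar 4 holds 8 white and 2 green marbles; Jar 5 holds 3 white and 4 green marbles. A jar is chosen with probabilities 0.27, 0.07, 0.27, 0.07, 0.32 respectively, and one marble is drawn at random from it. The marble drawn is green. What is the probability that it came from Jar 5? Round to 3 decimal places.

Tabulate prior·likelihood by source: [1] prior 0.27, lik 0.2, product 0.05400; [2] prior 0.07, lik 0.5, product 0.03500; [3] prior 0.27, lik 0.625, product 0.1688; [4] prior 0.07, lik 0.2, product 0.01400; [5] prior 0.32, lik 0.5714, product 0.1829.
Normalizing constant = 0.45461; the posterior for Jar 5 is its product over the sum, 0.1829/0.45461 = 0.402.

Posterior probability ≈ 0.402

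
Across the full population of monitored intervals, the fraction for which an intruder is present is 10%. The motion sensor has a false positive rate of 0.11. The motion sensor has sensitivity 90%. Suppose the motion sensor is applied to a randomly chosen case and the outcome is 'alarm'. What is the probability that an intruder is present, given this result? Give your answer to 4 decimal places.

P(H | E) ≈ 0.4762

Write H for 'an intruder is present'. Prior odds H:¬H = 0.1/0.9 = 0.11111. For the 'alarm' outcome, the likelihood ratio is 0.9/0.11 = 8.1818.
Posterior odds = 0.11111 × 8.1818 = 0.90909, so P(H|E) = 0.90909/(1+0.90909) = 0.4762.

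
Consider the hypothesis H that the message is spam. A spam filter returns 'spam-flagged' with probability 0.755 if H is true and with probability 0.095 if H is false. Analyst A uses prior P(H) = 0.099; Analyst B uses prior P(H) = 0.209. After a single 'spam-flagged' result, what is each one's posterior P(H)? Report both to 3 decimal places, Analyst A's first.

Analyst A: 0.466; Analyst B: 0.677

P('+'|H) = 0.755, P('+'|¬H) = 0.095.
Analyst A: numerator 0.755·0.099 = 0.074745; evidence = 0.074745+0.095·0.901 = 0.16034; posterior = 0.466.
Analyst B: numerator 0.755·0.209 = 0.15779; evidence = 0.15779+0.095·0.791 = 0.23294; posterior = 0.677.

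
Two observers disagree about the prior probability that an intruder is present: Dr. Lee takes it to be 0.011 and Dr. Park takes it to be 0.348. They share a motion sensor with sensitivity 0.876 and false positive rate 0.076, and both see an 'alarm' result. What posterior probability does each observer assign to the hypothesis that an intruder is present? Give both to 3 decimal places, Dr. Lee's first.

The likelihood ratio for an 'alarm' result is 0.876/0.076 = 11.526.
Dr. Lee: prior odds 0.011/0.989 = 0.011122; posterior odds 0.12820; posterior probability 0.114.
Dr. Park: prior odds 0.348/0.652 = 0.53374; posterior odds 6.1521; posterior probability 0.860.

Dr. Lee: 0.114; Dr. Park: 0.860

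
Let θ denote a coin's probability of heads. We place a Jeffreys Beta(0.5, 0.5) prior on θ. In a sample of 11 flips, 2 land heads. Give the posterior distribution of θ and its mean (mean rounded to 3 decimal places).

Posterior: Beta(2.5, 9.5); mean ≈ 0.208

The binomial likelihood is conjugate to the Beta prior: with 2 successes and 9 failures, the posterior is Beta(0.5+2, 0.5+9) = Beta(2.5, 9.5).
Posterior mean = α/(α+β) = 2.5/12 = 0.208.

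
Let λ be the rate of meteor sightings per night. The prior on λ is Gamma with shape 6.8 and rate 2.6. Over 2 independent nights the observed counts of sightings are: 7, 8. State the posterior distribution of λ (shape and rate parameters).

The Poisson likelihood adds the total count to the shape and the number of exposure periods to the rate. Here ∑xᵢ = 15 and n = 2, so shape 6.8→21.8 and rate 2.6→4.6.

Posterior: Gamma(shape=21.8, rate=4.6)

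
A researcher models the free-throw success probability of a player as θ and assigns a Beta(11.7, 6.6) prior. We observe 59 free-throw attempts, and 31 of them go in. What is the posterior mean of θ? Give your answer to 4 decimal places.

The binomial likelihood is conjugate to the Beta prior: with 31 successes and 28 failures, the posterior is Beta(11.7+31, 6.6+28) = Beta(42.7, 34.6).
E[θ | data] = 42.7/(42.7+34.6) = 0.5524.

Posterior mean ≈ 0.5524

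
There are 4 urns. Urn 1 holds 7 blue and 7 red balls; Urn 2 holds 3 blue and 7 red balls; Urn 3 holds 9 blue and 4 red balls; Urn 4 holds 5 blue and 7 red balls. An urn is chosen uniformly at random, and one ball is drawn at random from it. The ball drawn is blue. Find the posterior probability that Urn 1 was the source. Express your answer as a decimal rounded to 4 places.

Posterior probability ≈ 0.2619

Tabulate prior·likelihood by source: [1] prior 0.25, lik 0.5, product 0.1250; [2] prior 0.25, lik 0.3, product 0.07500; [3] prior 0.25, lik 0.6923, product 0.1731; [4] prior 0.25, lik 0.4167, product 0.1042.
Normalizing constant = 0.47724; the posterior for Urn 1 is its product over the sum, 0.1250/0.47724 = 0.2619.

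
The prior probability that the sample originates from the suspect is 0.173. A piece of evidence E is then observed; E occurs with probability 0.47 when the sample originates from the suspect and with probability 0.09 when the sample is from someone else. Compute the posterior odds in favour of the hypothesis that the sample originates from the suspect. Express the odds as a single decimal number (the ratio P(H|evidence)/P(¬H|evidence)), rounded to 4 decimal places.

Posterior odds ≈ 1.0924

Prior odds = 0.173/(1−0.173) = 0.20919.
Likelihood ratio for E = 0.47/0.09 = 5.2222.
Posterior odds = prior odds × LR = 1.0924.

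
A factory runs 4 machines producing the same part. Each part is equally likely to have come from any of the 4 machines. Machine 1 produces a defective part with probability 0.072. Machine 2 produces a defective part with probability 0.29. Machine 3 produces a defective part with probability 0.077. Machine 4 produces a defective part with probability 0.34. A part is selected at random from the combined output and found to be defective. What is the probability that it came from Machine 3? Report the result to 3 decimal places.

Tabulate prior·likelihood by source: [1] prior 0.25, lik 0.072, product 0.01800; [2] prior 0.25, lik 0.29, product 0.07250; [3] prior 0.25, lik 0.077, product 0.01925; [4] prior 0.25, lik 0.34, product 0.08500.
Normalizing constant = 0.19475; the posterior for Machine 3 is its product over the sum, 0.01925/0.19475 = 0.099.

Posterior probability ≈ 0.099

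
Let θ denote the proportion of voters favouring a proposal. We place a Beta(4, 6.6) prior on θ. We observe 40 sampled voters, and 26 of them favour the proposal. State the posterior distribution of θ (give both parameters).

Posterior: Beta(30, 20.6)

Observing 26 successes and 14 failures updates Beta(4, 6.6) by adding the success and failure counts to the two shape parameters: α = 4+26 = 30, β = 6.6+14 = 20.6.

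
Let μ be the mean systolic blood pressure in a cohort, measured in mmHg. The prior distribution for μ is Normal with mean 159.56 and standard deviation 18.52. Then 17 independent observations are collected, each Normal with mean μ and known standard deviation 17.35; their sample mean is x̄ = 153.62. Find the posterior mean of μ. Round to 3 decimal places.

Posterior mean ≈ 153.912

Prior precision 1/τ₀² = 1/18.52² = 0.00291553; data precision n/σ² = 17/17.35² = 0.0564742.
Posterior precision = 0.00291553 + 0.0564742 = 0.0593897.
Posterior mean = (0.00291553·159.56 + 0.0564742·153.62) / 0.0593897 = 153.912.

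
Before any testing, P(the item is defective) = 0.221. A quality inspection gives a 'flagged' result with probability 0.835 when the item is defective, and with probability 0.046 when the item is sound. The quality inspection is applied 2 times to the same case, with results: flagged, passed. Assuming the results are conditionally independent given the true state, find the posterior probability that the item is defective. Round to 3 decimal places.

Posterior P(H) ≈ 0.471

With H the event that the item is defective, the joint likelihood of the observed sequence is P(data|H) = 0.835·0.165 = 0.13778 and P(data|¬H) = 0.046·0.954 = 0.043884.
Bayes: P(H|data) = 0.221·0.13778 / (0.221·0.13778 + 0.779·0.043884) = 0.030448/0.064634 = 0.4711.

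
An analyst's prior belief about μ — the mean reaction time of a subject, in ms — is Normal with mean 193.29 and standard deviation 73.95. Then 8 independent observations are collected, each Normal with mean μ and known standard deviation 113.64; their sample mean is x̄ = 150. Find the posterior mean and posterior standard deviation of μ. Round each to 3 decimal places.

With known σ, the Normal prior is conjugate. Weight on the data is w = (n/σ²)/(n/σ² + 1/τ₀²) = 0.00061948/(0.00061948+0.00018286) = 0.77209.
Posterior mean = w·x̄ + (1−w)·μ₀ = 0.77209·150 + 0.22791·193.29 = 159.866. Posterior variance = 1/(0.00061948+0.00018286) = 1246.35, so SD = 35.304.

Posterior mean ≈ 159.866; posterior SD ≈ 35.304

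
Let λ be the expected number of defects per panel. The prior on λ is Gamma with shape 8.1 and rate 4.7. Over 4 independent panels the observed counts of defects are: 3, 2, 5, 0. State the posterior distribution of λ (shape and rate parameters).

Total count ∑xᵢ = 10 over n = 4 panels.
Gamma is conjugate to the Poisson likelihood: posterior is Gamma(shape = 8.1+10 = 18.1, rate = 4.7+4 = 8.7).

Posterior: Gamma(shape=18.1, rate=8.7)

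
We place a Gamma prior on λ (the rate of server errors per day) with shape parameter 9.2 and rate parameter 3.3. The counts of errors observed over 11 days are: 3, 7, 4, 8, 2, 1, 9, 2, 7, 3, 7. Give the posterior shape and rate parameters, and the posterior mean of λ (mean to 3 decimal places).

Posterior: Gamma(shape=62.2, rate=14.3); mean ≈ 4.350

Total count ∑xᵢ = 53 over n = 11 days.
Gamma is conjugate to the Poisson likelihood: posterior is Gamma(shape = 9.2+53 = 62.2, rate = 3.3+11 = 14.3).
Posterior mean = shape/rate = 62.2/14.3 = 4.350.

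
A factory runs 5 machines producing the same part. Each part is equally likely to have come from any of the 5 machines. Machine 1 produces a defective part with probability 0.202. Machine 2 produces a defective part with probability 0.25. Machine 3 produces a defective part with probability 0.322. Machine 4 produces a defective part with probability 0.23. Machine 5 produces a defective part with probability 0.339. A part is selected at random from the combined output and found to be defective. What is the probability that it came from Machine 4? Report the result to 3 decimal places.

P(defective|M1) = 0.202; P(defective|M2) = 0.25; P(defective|M3) = 0.322; P(defective|M4) = 0.23; P(defective|M5) = 0.339.
Prior × likelihood for each source: 0.2·0.202=0.04040, 0.2·0.25=0.05000, 0.2·0.322=0.06440, 0.2·0.23=0.04600, 0.2·0.339=0.06780. Summing gives P(defective) = 0.26860.
P(Machine 4 | defective) = 0.04600 / 0.26860 = 0.171.

Posterior probability ≈ 0.171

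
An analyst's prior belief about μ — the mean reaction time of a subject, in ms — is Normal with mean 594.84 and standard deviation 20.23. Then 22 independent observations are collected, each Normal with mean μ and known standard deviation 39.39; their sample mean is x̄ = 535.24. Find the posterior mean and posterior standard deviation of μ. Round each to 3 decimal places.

Posterior mean ≈ 544.001; posterior SD ≈ 7.756

With known σ, the Normal prior is conjugate. Weight on the data is w = (n/σ²)/(n/σ² + 1/τ₀²) = 0.0141792/(0.0141792+0.00244348) = 0.85300.
Posterior mean = w·x̄ + (1−w)·μ₀ = 0.85300·535.24 + 0.14700·594.84 = 544.001. Posterior variance = 1/(0.0141792+0.00244348) = 60.1589, so SD = 7.756.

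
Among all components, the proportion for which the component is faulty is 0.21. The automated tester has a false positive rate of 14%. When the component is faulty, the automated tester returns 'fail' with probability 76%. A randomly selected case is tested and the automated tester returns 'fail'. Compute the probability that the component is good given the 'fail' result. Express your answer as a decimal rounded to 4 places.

P(¬H | E) ≈ 0.4093

Let H be the event that the component is faulty. P(H) = 0.21, so P(¬H) = 0.79. With E the 'fail' result, P(E|H) = 0.76 and P(E|¬H) = 0.14.
P(E) = 0.76·0.21 + 0.14·0.79 = 0.15960 + 0.11060 = 0.27020.
By Bayes' theorem, P(H|E) = 0.15960 / 0.27020 = 0.5907. Hence P(¬H|E) = 1 − 0.5907 = 0.4093.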